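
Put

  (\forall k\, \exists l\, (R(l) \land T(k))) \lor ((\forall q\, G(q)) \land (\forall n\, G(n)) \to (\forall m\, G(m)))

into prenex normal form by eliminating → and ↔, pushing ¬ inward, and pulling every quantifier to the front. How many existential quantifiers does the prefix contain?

Eliminate → and ↔ using ¬ and ∨.
  (\forall k\, \exists l\, (R(l) \land T(k))) \lor \neg ((\forall q\, G(q)) \land (\forall n\, G(n))) \lor (\forall m\, G(m))
Move each ¬ inward, flipping quantifiers it crosses:
  (\forall k\, \exists l\, (R(l) \land T(k))) \lor (\exists q\, \neg G(q)) \lor (\exists n\, \neg G(n)) \lor (\forall m\, G(m))
Pull the quantifiers to the front (each side's bound variable is not free in the other side):
  \forall k\, \exists l\, \exists q\, \exists n\, \forall m\, (R(l) \land T(k) \lor \neg G(q) \lor \neg G(n) \lor G(m))
The prefix is \forall k \exists l \exists q \exists n \forall m: 2 universal, 3 existential.

3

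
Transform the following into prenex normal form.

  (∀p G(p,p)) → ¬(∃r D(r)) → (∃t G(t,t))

Rewrite implications/biconditionals: A → B as ¬A ∨ B.
  ¬(∀p G(p,p)) ∨ ¬¬(∃r D(r)) ∨ (∃t G(t,t))
Move each ¬ inward, flipping quantifiers it crosses:
  (∃p ¬G(p,p)) ∨ (∃r D(r)) ∨ (∃t G(t,t))
All bound variables are already distinct, so no renaming is needed.
Pull the quantifiers to the front (each side's bound variable is not free in the other side):
  ∃p ∃r ∃t (¬G(p,p) ∨ D(r) ∨ G(t,t))

∃p ∃r ∃t (¬G(p,p) ∨ D(r) ∨ G(t,t))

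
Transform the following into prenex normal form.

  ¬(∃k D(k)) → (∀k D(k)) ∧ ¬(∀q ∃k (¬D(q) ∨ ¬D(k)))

∃k ∀z1 ∃q ∀u1 (D(k) ∨ D(z1) ∧ D(q) ∧ D(u1))

First replace A → B with ¬A ∨ B.
  ¬¬(∃k D(k)) ∨ (∀k D(k)) ∧ ¬(∀q ∃k (¬D(q) ∨ ¬D(k)))
Drive negations inward (¬∀x A ≡ ∃x ¬A, ¬∃x A ≡ ∀x ¬A, De Morgan for ∧/∨):
  (∃k D(k)) ∨ (∀k D(k)) ∧ (∃q ∀k (D(q) ∧ D(k)))
Give each quantifier a distinct variable: k↦z1, k↦u1.
  (∃k D(k)) ∨ (∀z1 D(z1)) ∧ (∃q ∀u1 (D(q) ∧ D(u1)))
Extract every quantifier outward, since the variables are now distinct and don't occur free across branches:
  ∃k ∀z1 ∃q ∀u1 (D(k) ∨ D(z1) ∧ D(q) ∧ D(u1))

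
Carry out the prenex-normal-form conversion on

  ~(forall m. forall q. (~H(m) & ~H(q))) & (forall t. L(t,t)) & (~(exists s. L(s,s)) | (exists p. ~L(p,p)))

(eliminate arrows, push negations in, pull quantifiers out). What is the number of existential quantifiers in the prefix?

Move each ¬ inward, flipping quantifiers it crosses:
  (exists m. exists q. (H(m) | H(q))) & (forall t. L(t,t)) & ((forall s. ~L(s,s)) | (exists p. ~L(p,p)))
All bound variables are already distinct, so no renaming is needed.
Finally move all quantifiers to the prefix:
  exists m. exists q. forall t. forall s. exists p. ((H(m) | H(q)) & L(t,t) & (~L(s,s) | ~L(p,p)))
The prefix is exists m exists q forall t forall s exists p: 2 universal, 3 existential.

3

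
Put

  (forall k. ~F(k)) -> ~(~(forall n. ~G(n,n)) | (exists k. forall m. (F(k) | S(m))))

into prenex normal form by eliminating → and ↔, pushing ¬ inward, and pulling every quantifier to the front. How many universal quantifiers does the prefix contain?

2

Eliminate → and ↔ using ¬ and ∨.
  ~(forall k. ~F(k)) | ~(~(forall n. ~G(n,n)) | (exists k. forall m. (F(k) | S(m))))
Move each ¬ inward, flipping quantifiers it crosses:
  (exists k. F(k)) | (forall n. ~G(n,n)) & (forall k. exists m. (~F(k) & ~S(m)))
Standardize variables apart so no two quantifiers bind the same name: k↦y1.
  (exists k. F(k)) | (forall n. ~G(n,n)) & (forall y1. exists m. (~F(y1) & ~S(m)))
Extract every quantifier outward, since the variables are now distinct and don't occur free across branches:
  exists k. forall n. forall y1. exists m. (F(k) | ~G(n,n) & ~F(y1) & ~S(m))
The prefix is exists k forall n forall y1 exists m: 2 universal, 2 existential.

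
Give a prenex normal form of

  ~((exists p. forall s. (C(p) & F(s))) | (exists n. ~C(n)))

Push ¬ through the quantifiers and connectives to reach negation normal form:
  (forall p. exists s. (~C(p) | ~F(s))) & (forall n. C(n))
Finally move all quantifiers to the prefix:
  forall p. exists s. forall n. ((~C(p) | ~F(s)) & C(n))

forall p. exists s. forall n. ((~C(p) | ~F(s)) & C(n))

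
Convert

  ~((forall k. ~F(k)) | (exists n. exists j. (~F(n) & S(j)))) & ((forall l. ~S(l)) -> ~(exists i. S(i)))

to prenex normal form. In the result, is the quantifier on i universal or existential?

First replace A → B with ¬A ∨ B.
  ~((forall k. ~F(k)) | (exists n. exists j. (~F(n) & S(j)))) & (~(forall l. ~S(l)) | ~(exists i. S(i)))
Move each ¬ inward, flipping quantifiers it crosses:
  (exists k. F(k)) & (forall n. forall j. (F(n) | ~S(j))) & ((exists l. S(l)) | (forall i. ~S(i)))
Pull the quantifiers to the front (each side's bound variable is not free in the other side):
  exists k. forall n. forall j. exists l. forall i. (F(k) & (F(n) | ~S(j)) & (S(l) | ~S(i)))
The quantifier exists i sits under an odd number of negations (counting the antecedent side of each →), so it flips to forall i.

universal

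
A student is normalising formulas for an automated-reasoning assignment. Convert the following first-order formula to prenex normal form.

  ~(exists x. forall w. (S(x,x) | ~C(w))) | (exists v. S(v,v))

Push ¬ through the quantifiers and connectives to reach negation normal form:
  (forall x. exists w. (~S(x,x) & C(w))) | (exists v. S(v,v))
All bound variables are already distinct, so no renaming is needed.
Pull the quantifiers to the front (each side's bound variable is not free in the other side):
  forall x. exists w. exists v. (~S(x,x) & C(w) | S(v,v))

forall x. exists w. exists v. (~S(x,x) & C(w) | S(v,v))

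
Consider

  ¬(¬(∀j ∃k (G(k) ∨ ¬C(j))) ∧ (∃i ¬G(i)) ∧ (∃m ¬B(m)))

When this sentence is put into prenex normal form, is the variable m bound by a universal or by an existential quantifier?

Move each ¬ inward, flipping quantifiers it crosses:
  (∀j ∃k (G(k) ∨ ¬C(j))) ∨ (∀i G(i)) ∨ (∀m B(m))
All bound variables are already distinct, so no renaming is needed.
Finally move all quantifiers to the prefix:
  ∀j ∃k ∀i ∀m (G(k) ∨ ¬C(j) ∨ G(i) ∨ B(m))
The quantifier ∃m sits under an odd number of negations, so it flips to ∀m.

universal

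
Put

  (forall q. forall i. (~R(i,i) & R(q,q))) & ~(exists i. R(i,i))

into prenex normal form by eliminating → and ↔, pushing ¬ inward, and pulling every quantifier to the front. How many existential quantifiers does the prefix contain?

Push ¬ through the quantifiers and connectives to reach negation normal form:
  (forall q. forall i. (~R(i,i) & R(q,q))) & (forall i. ~R(i,i))
Standardize variables apart so no two quantifiers bind the same name: i↦v1.
  (forall q. forall i. (~R(i,i) & R(q,q))) & (forall v1. ~R(v1,v1))
Pull the quantifiers to the front (each side's bound variable is not free in the other side):
  forall q. forall i. forall v1. (~R(i,i) & R(q,q) & ~R(v1,v1))
The prefix is forall q forall i forall v1: 3 universal, 0 existential.

0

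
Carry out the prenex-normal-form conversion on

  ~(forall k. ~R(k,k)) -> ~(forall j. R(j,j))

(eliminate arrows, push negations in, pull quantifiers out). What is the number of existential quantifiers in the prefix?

1

First replace A → B with ¬A ∨ B.
  ~~(forall k. ~R(k,k)) | ~(forall j. R(j,j))
Push ¬ through the quantifiers and connectives to reach negation normal form:
  (forall k. ~R(k,k)) | (exists j. ~R(j,j))
All bound variables are already distinct, so no renaming is needed.
Finally move all quantifiers to the prefix:
  forall k. exists j. (~R(k,k) | ~R(j,j))
The prefix is forall k exists j: 1 universal, 1 existential.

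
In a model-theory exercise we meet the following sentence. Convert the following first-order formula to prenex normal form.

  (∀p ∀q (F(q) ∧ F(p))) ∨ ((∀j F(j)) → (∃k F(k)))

Rewrite implications/biconditionals: A → B as ¬A ∨ B.
  (∀p ∀q (F(q) ∧ F(p))) ∨ ¬(∀j F(j)) ∨ (∃k F(k))
Push ¬ through the quantifiers and connectives to reach negation normal form:
  (∀p ∀q (F(q) ∧ F(p))) ∨ (∃j ¬F(j)) ∨ (∃k F(k))
All bound variables are already distinct, so no renaming is needed.
Extract every quantifier outward, since the variables are now distinct and don't occur free across branches:
  ∀p ∀q ∃j ∃k (F(q) ∧ F(p) ∨ ¬F(j) ∨ F(k))

∀p ∀q ∃j ∃k (F(q) ∧ F(p) ∨ ¬F(j) ∨ F(k))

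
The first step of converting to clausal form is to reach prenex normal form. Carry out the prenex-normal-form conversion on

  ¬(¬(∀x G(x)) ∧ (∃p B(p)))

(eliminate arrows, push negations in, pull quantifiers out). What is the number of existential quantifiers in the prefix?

Move each ¬ inward, flipping quantifiers it crosses:
  (∀x G(x)) ∨ (∀p ¬B(p))
Pull the quantifiers to the front (each side's bound variable is not free in the other side):
  ∀x ∀p (G(x) ∨ ¬B(p))
The prefix is ∀x ∀p: 2 universal, 0 existential.

0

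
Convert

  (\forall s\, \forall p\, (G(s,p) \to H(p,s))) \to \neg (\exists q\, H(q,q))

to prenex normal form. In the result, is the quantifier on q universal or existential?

universal

Eliminate → and ↔ using ¬ and ∨.
  \neg (\forall s\, \forall p\, (\neg G(s,p) \lor H(p,s))) \lor \neg (\exists q\, H(q,q))
Move each ¬ inward, flipping quantifiers it crosses:
  (\exists s\, \exists p\, (G(s,p) \land \neg H(p,s))) \lor (\forall q\, \neg H(q,q))
All bound variables are already distinct, so no renaming is needed.
Extract every quantifier outward, since the variables are now distinct and don't occur free across branches:
  \exists s\, \exists p\, \forall q\, (G(s,p) \land \neg H(p,s) \lor \neg H(q,q))
The quantifier \exists q sits under an odd number of negations (counting the antecedent side of each →), so it flips to \forall q.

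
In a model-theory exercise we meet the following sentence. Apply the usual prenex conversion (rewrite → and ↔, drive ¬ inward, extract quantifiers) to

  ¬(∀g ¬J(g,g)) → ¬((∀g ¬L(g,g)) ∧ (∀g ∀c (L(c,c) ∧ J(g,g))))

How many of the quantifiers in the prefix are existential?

First replace A → B with ¬A ∨ B.
  ¬¬(∀g ¬J(g,g)) ∨ ¬((∀g ¬L(g,g)) ∧ (∀g ∀c (L(c,c) ∧ J(g,g))))
Drive negations inward (¬∀x A ≡ ∃x ¬A, ¬∃x A ≡ ∀x ¬A, De Morgan for ∧/∨):
  (∀g ¬J(g,g)) ∨ (∃g L(g,g)) ∨ (∃g ∃c (¬L(c,c) ∨ ¬J(g,g)))
Standardize variables apart so no two quantifiers bind the same name: g↦t, g↦x.
  (∀g ¬J(g,g)) ∨ (∃t L(t,t)) ∨ (∃x ∃c (¬L(c,c) ∨ ¬J(x,x)))
Pull the quantifiers to the front (each side's bound variable is not free in the other side):
  ∀g ∃t ∃x ∃c (¬J(g,g) ∨ L(t,t) ∨ ¬L(c,c) ∨ ¬J(x,x))
The prefix is ∀g ∃t ∃x ∃c: 1 universal, 3 existential.

3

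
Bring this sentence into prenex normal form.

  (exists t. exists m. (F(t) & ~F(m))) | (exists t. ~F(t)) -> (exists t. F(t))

forall t. forall m. forall x. exists s. ((~F(t) | F(m)) & F(x) | F(s))

First replace A → B with ¬A ∨ B.
  ~((exists t. exists m. (F(t) & ~F(m))) | (exists t. ~F(t))) | (exists t. F(t))
Move each ¬ inward, flipping quantifiers it crosses:
  (forall t. forall m. (~F(t) | F(m))) & (forall t. F(t)) | (exists t. F(t))
Rename bound variables to avoid capture: t↦x, t↦s.
  (forall t. forall m. (~F(t) | F(m))) & (forall x. F(x)) | (exists s. F(s))
Pull the quantifiers to the front (each side's bound variable is not free in the other side):
  forall t. forall m. forall x. exists s. ((~F(t) | F(m)) & F(x) | F(s))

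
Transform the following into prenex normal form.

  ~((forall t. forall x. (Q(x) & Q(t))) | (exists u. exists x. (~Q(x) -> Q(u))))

exists t. exists x. forall u. forall v. ((~Q(x) | ~Q(t)) & ~Q(v) & ~Q(u))

Eliminate → and ↔ using ¬ and ∨.
  ~((forall t. forall x. (Q(x) & Q(t))) | (exists u. exists x. (~~Q(x) | Q(u))))
Push ¬ through the quantifiers and connectives to reach negation normal form:
  (exists t. exists x. (~Q(x) | ~Q(t))) & (forall u. forall x. (~Q(x) & ~Q(u)))
Rename bound variables to avoid capture: x↦v.
  (exists t. exists x. (~Q(x) | ~Q(t))) & (forall u. forall v. (~Q(v) & ~Q(u)))
Pull the quantifiers to the front (each side's bound variable is not free in the other side):
  exists t. exists x. forall u. forall v. ((~Q(x) | ~Q(t)) & ~Q(v) & ~Q(u))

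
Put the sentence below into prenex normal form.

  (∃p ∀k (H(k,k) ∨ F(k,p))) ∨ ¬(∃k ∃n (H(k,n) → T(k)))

First replace A → B with ¬A ∨ B.
  (∃p ∀k (H(k,k) ∨ F(k,p))) ∨ ¬(∃k ∃n (¬H(k,n) ∨ T(k)))
Move each ¬ inward, flipping quantifiers it crosses:
  (∃p ∀k (H(k,k) ∨ F(k,p))) ∨ (∀k ∀n (H(k,n) ∧ ¬T(k)))
Standardize variables apart so no two quantifiers bind the same name: k↦y1.
  (∃p ∀k (H(k,k) ∨ F(k,p))) ∨ (∀y1 ∀n (H(y1,n) ∧ ¬T(y1)))
Extract every quantifier outward, since the variables are now distinct and don't occur free across branches:
  ∃p ∀k ∀y1 ∀n (H(k,k) ∨ F(k,p) ∨ H(y1,n) ∧ ¬T(y1))

∃p ∀k ∀y1 ∀n (H(k,k) ∨ F(k,p) ∨ H(y1,n) ∧ ¬T(y1))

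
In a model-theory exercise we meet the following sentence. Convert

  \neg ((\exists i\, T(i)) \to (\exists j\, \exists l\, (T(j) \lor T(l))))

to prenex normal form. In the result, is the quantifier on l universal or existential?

Eliminate → and ↔ using ¬ and ∨.
  \neg (\neg (\exists i\, T(i)) \lor (\exists j\, \exists l\, (T(j) \lor T(l))))
Push ¬ through the quantifiers and connectives to reach negation normal form:
  (\exists i\, T(i)) \land (\forall j\, \forall l\, (\neg T(j) \land \neg T(l)))
Finally move all quantifiers to the prefix:
  \exists i\, \forall j\, \forall l\, (T(i) \land \neg T(j) \land \neg T(l))
The quantifier \exists l sits under an odd number of negations (counting the antecedent side of each →), so it flips to \forall l.

universal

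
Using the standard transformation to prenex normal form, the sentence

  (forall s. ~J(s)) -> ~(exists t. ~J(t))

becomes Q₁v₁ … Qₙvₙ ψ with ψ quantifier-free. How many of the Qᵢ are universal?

First replace A → B with ¬A ∨ B.
  ~(forall s. ~J(s)) | ~(exists t. ~J(t))
Drive negations inward (¬∀x A ≡ ∃x ¬A, ¬∃x A ≡ ∀x ¬A, De Morgan for ∧/∨):
  (exists s. J(s)) | (forall t. J(t))
All bound variables are already distinct, so no renaming is needed.
Finally move all quantifiers to the prefix:
  exists s. forall t. (J(s) | J(t))
The prefix is exists s forall t: 1 universal, 1 existential.

1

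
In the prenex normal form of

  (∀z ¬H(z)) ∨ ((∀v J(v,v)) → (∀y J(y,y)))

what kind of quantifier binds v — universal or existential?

existential

First replace A → B with ¬A ∨ B.
  (∀z ¬H(z)) ∨ ¬(∀v J(v,v)) ∨ (∀y J(y,y))
Drive negations inward (¬∀x A ≡ ∃x ¬A, ¬∃x A ≡ ∀x ¬A, De Morgan for ∧/∨):
  (∀z ¬H(z)) ∨ (∃v ¬J(v,v)) ∨ (∀y J(y,y))
Extract every quantifier outward, since the variables are now distinct and don't occur free across branches:
  ∀z ∃v ∀y (¬H(z) ∨ ¬J(v,v) ∨ J(y,y))
The quantifier ∀v sits under an odd number of negations (counting the antecedent side of each →), so it flips to ∃v.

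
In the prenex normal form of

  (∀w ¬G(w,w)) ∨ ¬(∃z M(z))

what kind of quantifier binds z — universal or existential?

universal

Move each ¬ inward, flipping quantifiers it crosses:
  (∀w ¬G(w,w)) ∨ (∀z ¬M(z))
Finally move all quantifiers to the prefix:
  ∀w ∀z (¬G(w,w) ∨ ¬M(z))
The quantifier ∃z sits under an odd number of negations, so it flips to ∀z.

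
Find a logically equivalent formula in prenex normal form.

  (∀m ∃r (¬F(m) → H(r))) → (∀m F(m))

Rewrite implications/biconditionals: A → B as ¬A ∨ B.
  ¬(∀m ∃r (¬¬F(m) ∨ H(r))) ∨ (∀m F(m))
Drive negations inward (¬∀x A ≡ ∃x ¬A, ¬∃x A ≡ ∀x ¬A, De Morgan for ∧/∨):
  (∃m ∀r (¬F(m) ∧ ¬H(r))) ∨ (∀m F(m))
Standardize variables apart so no two quantifiers bind the same name: m↦b.
  (∃m ∀r (¬F(m) ∧ ¬H(r))) ∨ (∀b F(b))
Extract every quantifier outward, since the variables are now distinct and don't occur free across branches:
  ∃m ∀r ∀b (¬F(m) ∧ ¬H(r) ∨ F(b))

∃m ∀r ∀b (¬F(m) ∧ ¬H(r) ∨ F(b))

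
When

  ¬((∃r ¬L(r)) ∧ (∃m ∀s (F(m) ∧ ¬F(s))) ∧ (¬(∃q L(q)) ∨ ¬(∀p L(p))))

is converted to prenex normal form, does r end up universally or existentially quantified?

universal

Move each ¬ inward, flipping quantifiers it crosses:
  (∀r L(r)) ∨ (∀m ∃s (¬F(m) ∨ F(s))) ∨ (∃q L(q)) ∧ (∀p L(p))
All bound variables are already distinct, so no renaming is needed.
Extract every quantifier outward, since the variables are now distinct and don't occur free across branches:
  ∀r ∀m ∃s ∃q ∀p (L(r) ∨ ¬F(m) ∨ F(s) ∨ L(q) ∧ L(p))
The quantifier ∃r sits under an odd number of negations, so it flips to ∀r.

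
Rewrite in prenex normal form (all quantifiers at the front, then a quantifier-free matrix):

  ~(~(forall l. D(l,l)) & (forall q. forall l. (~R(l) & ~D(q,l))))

forall l. exists q. exists z1. (D(l,l) | R(z1) | D(q,z1))

Move each ¬ inward, flipping quantifiers it crosses:
  (forall l. D(l,l)) | (exists q. exists l. (R(l) | D(q,l)))
Standardize variables apart so no two quantifiers bind the same name: l↦z1.
  (forall l. D(l,l)) | (exists q. exists z1. (R(z1) | D(q,z1)))
Extract every quantifier outward, since the variables are now distinct and don't occur free across branches:
  forall l. exists q. exists z1. (D(l,l) | R(z1) | D(q,z1))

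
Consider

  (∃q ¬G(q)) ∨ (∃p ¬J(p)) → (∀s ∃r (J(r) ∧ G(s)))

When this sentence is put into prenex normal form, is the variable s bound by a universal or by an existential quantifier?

First replace A → B with ¬A ∨ B.
  ¬((∃q ¬G(q)) ∨ (∃p ¬J(p))) ∨ (∀s ∃r (J(r) ∧ G(s)))
Drive negations inward (¬∀x A ≡ ∃x ¬A, ¬∃x A ≡ ∀x ¬A, De Morgan for ∧/∨):
  (∀q G(q)) ∧ (∀p J(p)) ∨ (∀s ∃r (J(r) ∧ G(s)))
All bound variables are already distinct, so no renaming is needed.
Extract every quantifier outward, since the variables are now distinct and don't occur free across branches:
  ∀q ∀p ∀s ∃r (G(q) ∧ J(p) ∨ J(r) ∧ G(s))
The quantifier ∀s sits under an even number of negations (counting the antecedent side of each →), so it remains universal.

universal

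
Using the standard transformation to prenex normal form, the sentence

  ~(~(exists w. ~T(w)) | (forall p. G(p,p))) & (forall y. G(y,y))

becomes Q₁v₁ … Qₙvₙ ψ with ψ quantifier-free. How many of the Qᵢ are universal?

1

Drive negations inward (¬∀x A ≡ ∃x ¬A, ¬∃x A ≡ ∀x ¬A, De Morgan for ∧/∨):
  (exists w. ~T(w)) & (exists p. ~G(p,p)) & (forall y. G(y,y))
All bound variables are already distinct, so no renaming is needed.
Pull the quantifiers to the front (each side's bound variable is not free in the other side):
  exists w. exists p. forall y. (~T(w) & ~G(p,p) & G(y,y))
The prefix is exists w exists p forall y: 1 universal, 2 existential.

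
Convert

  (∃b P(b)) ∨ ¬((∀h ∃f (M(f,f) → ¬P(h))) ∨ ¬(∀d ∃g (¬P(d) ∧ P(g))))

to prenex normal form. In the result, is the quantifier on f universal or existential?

universal

Rewrite implications/biconditionals: A → B as ¬A ∨ B.
  (∃b P(b)) ∨ ¬((∀h ∃f (¬M(f,f) ∨ ¬P(h))) ∨ ¬(∀d ∃g (¬P(d) ∧ P(g))))
Drive negations inward (¬∀x A ≡ ∃x ¬A, ¬∃x A ≡ ∀x ¬A, De Morgan for ∧/∨):
  (∃b P(b)) ∨ (∃h ∀f (M(f,f) ∧ P(h))) ∧ (∀d ∃g (¬P(d) ∧ P(g)))
All bound variables are already distinct, so no renaming is needed.
Extract every quantifier outward, since the variables are now distinct and don't occur free across branches:
  ∃b ∃h ∀f ∀d ∃g (P(b) ∨ M(f,f) ∧ P(h) ∧ ¬P(d) ∧ P(g))
The quantifier ∃f sits under an odd number of negations (counting the antecedent side of each →), so it flips to ∀f.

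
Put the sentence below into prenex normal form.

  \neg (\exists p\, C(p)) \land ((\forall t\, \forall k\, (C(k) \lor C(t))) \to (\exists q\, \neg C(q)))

\forall p\, \exists t\, \exists k\, \exists q\, (\neg C(p) \land (\neg C(k) \land \neg C(t) \lor \neg C(q)))

Rewrite implications/biconditionals: A → B as ¬A ∨ B.
  \neg (\exists p\, C(p)) \land (\neg (\forall t\, \forall k\, (C(k) \lor C(t))) \lor (\exists q\, \neg C(q)))
Move each ¬ inward, flipping quantifiers it crosses:
  (\forall p\, \neg C(p)) \land ((\exists t\, \exists k\, (\neg C(k) \land \neg C(t))) \lor (\exists q\, \neg C(q)))
Finally move all quantifiers to the prefix:
  \forall p\, \exists t\, \exists k\, \exists q\, (\neg C(p) \land (\neg C(k) \land \neg C(t) \lor \neg C(q)))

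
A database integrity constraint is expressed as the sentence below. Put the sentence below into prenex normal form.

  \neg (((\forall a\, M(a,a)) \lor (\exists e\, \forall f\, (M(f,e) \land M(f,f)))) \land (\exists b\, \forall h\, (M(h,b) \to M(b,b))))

\exists a\, \forall e\, \exists f\, \forall b\, \exists h\, (\neg M(a,a) \land (\neg M(f,e) \lor \neg M(f,f)) \lor M(h,b) \land \neg M(b,b))

Eliminate → and ↔ using ¬ and ∨.
  \neg (((\forall a\, M(a,a)) \lor (\exists e\, \forall f\, (M(f,e) \land M(f,f)))) \land (\exists b\, \forall h\, (\neg M(h,b) \lor M(b,b))))
Push ¬ through the quantifiers and connectives to reach negation normal form:
  (\exists a\, \neg M(a,a)) \land (\forall e\, \exists f\, (\neg M(f,e) \lor \neg M(f,f))) \lor (\forall b\, \exists h\, (M(h,b) \land \neg M(b,b)))
All bound variables are already distinct, so no renaming is needed.
Pull the quantifiers to the front (each side's bound variable is not free in the other side):
  \exists a\, \forall e\, \exists f\, \forall b\, \exists h\, (\neg M(a,a) \land (\neg M(f,e) \lor \neg M(f,f)) \lor M(h,b) \land \neg M(b,b))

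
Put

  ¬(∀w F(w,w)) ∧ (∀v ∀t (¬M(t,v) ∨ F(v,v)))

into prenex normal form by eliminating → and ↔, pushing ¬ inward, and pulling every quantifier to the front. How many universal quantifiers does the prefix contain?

Move each ¬ inward, flipping quantifiers it crosses:
  (∃w ¬F(w,w)) ∧ (∀v ∀t (¬M(t,v) ∨ F(v,v)))
Finally move all quantifiers to the prefix:
  ∃w ∀v ∀t (¬F(w,w) ∧ (¬M(t,v) ∨ F(v,v)))
The prefix is ∃w ∀v ∀t: 2 universal, 1 existential.

2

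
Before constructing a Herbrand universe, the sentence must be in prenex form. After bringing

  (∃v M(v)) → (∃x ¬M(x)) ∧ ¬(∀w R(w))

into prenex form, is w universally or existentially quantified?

existential

Eliminate → and ↔ using ¬ and ∨.
  ¬(∃v M(v)) ∨ (∃x ¬M(x)) ∧ ¬(∀w R(w))
Drive negations inward (¬∀x A ≡ ∃x ¬A, ¬∃x A ≡ ∀x ¬A, De Morgan for ∧/∨):
  (∀v ¬M(v)) ∨ (∃x ¬M(x)) ∧ (∃w ¬R(w))
All bound variables are already distinct, so no renaming is needed.
Extract every quantifier outward, since the variables are now distinct and don't occur free across branches:
  ∀v ∃x ∃w (¬M(v) ∨ ¬M(x) ∧ ¬R(w))
The quantifier ∀w sits under an odd number of negations (counting the antecedent side of each →), so it flips to ∃w.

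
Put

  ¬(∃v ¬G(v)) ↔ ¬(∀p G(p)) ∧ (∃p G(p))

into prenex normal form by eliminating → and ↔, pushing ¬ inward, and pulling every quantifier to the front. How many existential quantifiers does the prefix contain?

First replace A → B with ¬A ∨ B; A ↔ B as (¬A ∨ B) ∧ (¬B ∨ A).
  (¬¬(∃v ¬G(v)) ∨ ¬(∀p G(p)) ∧ (∃p G(p))) ∧ (¬(¬(∀p G(p)) ∧ (∃p G(p))) ∨ ¬(∃v ¬G(v)))
Drive negations inward (¬∀x A ≡ ∃x ¬A, ¬∃x A ≡ ∀x ¬A, De Morgan for ∧/∨):
  ((∃v ¬G(v)) ∨ (∃p ¬G(p)) ∧ (∃p G(p))) ∧ ((∀p G(p)) ∨ (∀p ¬G(p)) ∨ (∀v G(v)))
Rename bound variables to avoid capture: p↦y1, p↦u, p↦q, v↦w1.
  ((∃v ¬G(v)) ∨ (∃p ¬G(p)) ∧ (∃y1 G(y1))) ∧ ((∀u G(u)) ∨ (∀q ¬G(q)) ∨ (∀w1 G(w1)))
Pull the quantifiers to the front (each side's bound variable is not free in the other side):
  ∃v ∃p ∃y1 ∀u ∀q ∀w1 ((¬G(v) ∨ ¬G(p) ∧ G(y1)) ∧ (G(u) ∨ ¬G(q) ∨ G(w1)))
The prefix is ∃v ∃p ∃y1 ∀u ∀q ∀w1: 3 universal, 3 existential.

3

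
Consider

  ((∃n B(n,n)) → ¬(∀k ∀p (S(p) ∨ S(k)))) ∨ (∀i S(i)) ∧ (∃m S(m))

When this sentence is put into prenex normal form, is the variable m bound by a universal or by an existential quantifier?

existential

Rewrite implications/biconditionals: A → B as ¬A ∨ B.
  ¬(∃n B(n,n)) ∨ ¬(∀k ∀p (S(p) ∨ S(k))) ∨ (∀i S(i)) ∧ (∃m S(m))
Push ¬ through the quantifiers and connectives to reach negation normal form:
  (∀n ¬B(n,n)) ∨ (∃k ∃p (¬S(p) ∧ ¬S(k))) ∨ (∀i S(i)) ∧ (∃m S(m))
All bound variables are already distinct, so no renaming is needed.
Finally move all quantifiers to the prefix:
  ∀n ∃k ∃p ∀i ∃m (¬B(n,n) ∨ ¬S(p) ∧ ¬S(k) ∨ S(i) ∧ S(m))
The quantifier ∃m sits under an even number of negations (counting the antecedent side of each →), so it remains existential.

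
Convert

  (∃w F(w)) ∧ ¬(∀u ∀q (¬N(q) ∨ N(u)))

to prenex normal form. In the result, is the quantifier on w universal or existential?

Move each ¬ inward, flipping quantifiers it crosses:
  (∃w F(w)) ∧ (∃u ∃q (N(q) ∧ ¬N(u)))
All bound variables are already distinct, so no renaming is needed.
Pull the quantifiers to the front (each side's bound variable is not free in the other side):
  ∃w ∃u ∃q (F(w) ∧ N(q) ∧ ¬N(u))
The quantifier ∃w sits under an even number of negations, so it remains existential.

existential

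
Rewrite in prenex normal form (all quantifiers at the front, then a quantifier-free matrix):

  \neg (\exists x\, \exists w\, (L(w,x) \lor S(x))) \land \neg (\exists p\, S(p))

Move each ¬ inward, flipping quantifiers it crosses:
  (\forall x\, \forall w\, (\neg L(w,x) \land \neg S(x))) \land (\forall p\, \neg S(p))
All bound variables are already distinct, so no renaming is needed.
Extract every quantifier outward, since the variables are now distinct and don't occur free across branches:
  \forall x\, \forall w\, \forall p\, (\neg L(w,x) \land \neg S(x) \land \neg S(p))

\forall x\, \forall w\, \forall p\, (\neg L(w,x) \land \neg S(x) \land \neg S(p))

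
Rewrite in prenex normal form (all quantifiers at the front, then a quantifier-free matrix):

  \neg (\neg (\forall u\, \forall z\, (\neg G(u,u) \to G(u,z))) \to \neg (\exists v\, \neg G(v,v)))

\exists u\, \exists z\, \exists v\, (\neg G(u,u) \land \neg G(u,z) \land \neg G(v,v))

Eliminate → and ↔ using ¬ and ∨.
  \neg (\neg \neg (\forall u\, \forall z\, (\neg \neg G(u,u) \lor G(u,z))) \lor \neg (\exists v\, \neg G(v,v)))
Drive negations inward (¬∀x A ≡ ∃x ¬A, ¬∃x A ≡ ∀x ¬A, De Morgan for ∧/∨):
  (\exists u\, \exists z\, (\neg G(u,u) \land \neg G(u,z))) \land (\exists v\, \neg G(v,v))
All bound variables are already distinct, so no renaming is needed.
Finally move all quantifiers to the prefix:
  \exists u\, \exists z\, \exists v\, (\neg G(u,u) \land \neg G(u,z) \land \neg G(v,v))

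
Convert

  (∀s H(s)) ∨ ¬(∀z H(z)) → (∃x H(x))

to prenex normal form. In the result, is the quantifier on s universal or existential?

existential

Rewrite implications/biconditionals: A → B as ¬A ∨ B.
  ¬((∀s H(s)) ∨ ¬(∀z H(z))) ∨ (∃x H(x))
Push ¬ through the quantifiers and connectives to reach negation normal form:
  (∃s ¬H(s)) ∧ (∀z H(z)) ∨ (∃x H(x))
All bound variables are already distinct, so no renaming is needed.
Extract every quantifier outward, since the variables are now distinct and don't occur free across branches:
  ∃s ∀z ∃x (¬H(s) ∧ H(z) ∨ H(x))
The quantifier ∀s sits under an odd number of negations (counting the antecedent side of each →), so it flips to ∃s.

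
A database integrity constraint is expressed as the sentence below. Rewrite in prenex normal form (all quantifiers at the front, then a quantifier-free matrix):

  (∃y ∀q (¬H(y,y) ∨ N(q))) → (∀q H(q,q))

∀y ∃q ∀u1 (H(y,y) ∧ ¬N(q) ∨ H(u1,u1))

Eliminate → and ↔ using ¬ and ∨.
  ¬(∃y ∀q (¬H(y,y) ∨ N(q))) ∨ (∀q H(q,q))
Move each ¬ inward, flipping quantifiers it crosses:
  (∀y ∃q (H(y,y) ∧ ¬N(q))) ∨ (∀q H(q,q))
Rename bound variables to avoid capture: q↦u1.
  (∀y ∃q (H(y,y) ∧ ¬N(q))) ∨ (∀u1 H(u1,u1))
Pull the quantifiers to the front (each side's bound variable is not free in the other side):
  ∀y ∃q ∀u1 (H(y,y) ∧ ¬N(q) ∨ H(u1,u1))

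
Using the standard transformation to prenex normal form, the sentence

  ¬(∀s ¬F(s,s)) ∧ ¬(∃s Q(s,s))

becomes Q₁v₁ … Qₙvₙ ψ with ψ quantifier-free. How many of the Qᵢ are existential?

1

Drive negations inward (¬∀x A ≡ ∃x ¬A, ¬∃x A ≡ ∀x ¬A, De Morgan for ∧/∨):
  (∃s F(s,s)) ∧ (∀s ¬Q(s,s))
Give each quantifier a distinct variable: s↦w.
  (∃s F(s,s)) ∧ (∀w ¬Q(w,w))
Pull the quantifiers to the front (each side's bound variable is not free in the other side):
  ∃s ∀w (F(s,s) ∧ ¬Q(w,w))
The prefix is ∃s ∀w: 1 universal, 1 existential.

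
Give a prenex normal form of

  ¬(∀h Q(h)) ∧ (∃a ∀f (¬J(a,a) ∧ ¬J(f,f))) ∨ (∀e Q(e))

Push ¬ through the quantifiers and connectives to reach negation normal form:
  (∃h ¬Q(h)) ∧ (∃a ∀f (¬J(a,a) ∧ ¬J(f,f))) ∨ (∀e Q(e))
Finally move all quantifiers to the prefix:
  ∃h ∃a ∀f ∀e (¬Q(h) ∧ ¬J(a,a) ∧ ¬J(f,f) ∨ Q(e))

∃h ∃a ∀f ∀e (¬Q(h) ∧ ¬J(a,a) ∧ ¬J(f,f) ∨ Q(e))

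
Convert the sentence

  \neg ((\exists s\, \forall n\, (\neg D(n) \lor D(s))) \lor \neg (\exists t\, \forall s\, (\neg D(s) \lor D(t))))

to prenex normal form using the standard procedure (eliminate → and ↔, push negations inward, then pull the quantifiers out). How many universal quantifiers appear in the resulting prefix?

Move each ¬ inward, flipping quantifiers it crosses:
  (\forall s\, \exists n\, (D(n) \land \neg D(s))) \land (\exists t\, \forall s\, (\neg D(s) \lor D(t)))
Rename bound variables to avoid capture: s↦u.
  (\forall s\, \exists n\, (D(n) \land \neg D(s))) \land (\exists t\, \forall u\, (\neg D(u) \lor D(t)))
Extract every quantifier outward, since the variables are now distinct and don't occur free across branches:
  \forall s\, \exists n\, \exists t\, \forall u\, (D(n) \land \neg D(s) \land (\neg D(u) \lor D(t)))
The prefix is \forall s \exists n \exists t \forall u: 2 universal, 2 existential.

2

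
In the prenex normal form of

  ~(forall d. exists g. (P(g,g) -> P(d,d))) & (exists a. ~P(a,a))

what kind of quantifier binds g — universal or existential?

Rewrite implications/biconditionals: A → B as ¬A ∨ B.
  ~(forall d. exists g. (~P(g,g) | P(d,d))) & (exists a. ~P(a,a))
Move each ¬ inward, flipping quantifiers it crosses:
  (exists d. forall g. (P(g,g) & ~P(d,d))) & (exists a. ~P(a,a))
All bound variables are already distinct, so no renaming is needed.
Finally move all quantifiers to the prefix:
  exists d. forall g. exists a. (P(g,g) & ~P(d,d) & ~P(a,a))
The quantifier exists g sits under an odd number of negations (counting the antecedent side of each →), so it flips to forall g.

universal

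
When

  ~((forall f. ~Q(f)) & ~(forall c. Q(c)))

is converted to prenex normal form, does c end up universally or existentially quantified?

universal

Move each ¬ inward, flipping quantifiers it crosses:
  (exists f. Q(f)) | (forall c. Q(c))
Finally move all quantifiers to the prefix:
  exists f. forall c. (Q(f) | Q(c))
The quantifier forall c sits under an even number of negations, so it remains universal.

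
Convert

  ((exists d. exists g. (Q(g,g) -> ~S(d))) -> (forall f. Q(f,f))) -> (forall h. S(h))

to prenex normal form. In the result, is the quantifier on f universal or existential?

existential

First replace A → B with ¬A ∨ B.
  ~(~(exists d. exists g. (~Q(g,g) | ~S(d))) | (forall f. Q(f,f))) | (forall h. S(h))
Drive negations inward (¬∀x A ≡ ∃x ¬A, ¬∃x A ≡ ∀x ¬A, De Morgan for ∧/∨):
  (exists d. exists g. (~Q(g,g) | ~S(d))) & (exists f. ~Q(f,f)) | (forall h. S(h))
Extract every quantifier outward, since the variables are now distinct and don't occur free across branches:
  exists d. exists g. exists f. forall h. ((~Q(g,g) | ~S(d)) & ~Q(f,f) | S(h))
The quantifier forall f sits under an odd number of negations (counting the antecedent side of each →), so it flips to exists f.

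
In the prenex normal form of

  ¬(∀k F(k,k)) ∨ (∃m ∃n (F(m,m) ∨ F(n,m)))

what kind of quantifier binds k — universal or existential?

Push ¬ through the quantifiers and connectives to reach negation normal form:
  (∃k ¬F(k,k)) ∨ (∃m ∃n (F(m,m) ∨ F(n,m)))
All bound variables are already distinct, so no renaming is needed.
Pull the quantifiers to the front (each side's bound variable is not free in the other side):
  ∃k ∃m ∃n (¬F(k,k) ∨ F(m,m) ∨ F(n,m))
The quantifier ∀k sits under an odd number of negations, so it flips to ∃k.

existential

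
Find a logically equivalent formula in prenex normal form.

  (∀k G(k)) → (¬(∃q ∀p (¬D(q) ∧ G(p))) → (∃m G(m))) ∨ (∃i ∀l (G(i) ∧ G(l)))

∃k ∃q ∀p ∃m ∃i ∀l (¬G(k) ∨ ¬D(q) ∧ G(p) ∨ G(m) ∨ G(i) ∧ G(l))

Rewrite implications/biconditionals: A → B as ¬A ∨ B.
  ¬(∀k G(k)) ∨ ¬¬(∃q ∀p (¬D(q) ∧ G(p))) ∨ (∃m G(m)) ∨ (∃i ∀l (G(i) ∧ G(l)))
Move each ¬ inward, flipping quantifiers it crosses:
  (∃k ¬G(k)) ∨ (∃q ∀p (¬D(q) ∧ G(p))) ∨ (∃m G(m)) ∨ (∃i ∀l (G(i) ∧ G(l)))
Finally move all quantifiers to the prefix:
  ∃k ∃q ∀p ∃m ∃i ∀l (¬G(k) ∨ ¬D(q) ∧ G(p) ∨ G(m) ∨ G(i) ∧ G(l))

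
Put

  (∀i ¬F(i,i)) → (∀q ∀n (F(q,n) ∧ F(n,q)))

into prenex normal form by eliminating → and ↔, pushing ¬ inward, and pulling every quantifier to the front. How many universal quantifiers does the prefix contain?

2

Eliminate → and ↔ using ¬ and ∨.
  ¬(∀i ¬F(i,i)) ∨ (∀q ∀n (F(q,n) ∧ F(n,q)))
Drive negations inward (¬∀x A ≡ ∃x ¬A, ¬∃x A ≡ ∀x ¬A, De Morgan for ∧/∨):
  (∃i F(i,i)) ∨ (∀q ∀n (F(q,n) ∧ F(n,q)))
Extract every quantifier outward, since the variables are now distinct and don't occur free across branches:
  ∃i ∀q ∀n (F(i,i) ∨ F(q,n) ∧ F(n,q))
The prefix is ∃i ∀q ∀n: 2 universal, 1 existential.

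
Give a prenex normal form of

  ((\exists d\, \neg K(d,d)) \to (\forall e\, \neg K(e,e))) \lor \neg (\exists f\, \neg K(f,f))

First replace A → B with ¬A ∨ B.
  \neg (\exists d\, \neg K(d,d)) \lor (\forall e\, \neg K(e,e)) \lor \neg (\exists f\, \neg K(f,f))
Push ¬ through the quantifiers and connectives to reach negation normal form:
  (\forall d\, K(d,d)) \lor (\forall e\, \neg K(e,e)) \lor (\forall f\, K(f,f))
All bound variables are already distinct, so no renaming is needed.
Finally move all quantifiers to the prefix:
  \forall d\, \forall e\, \forall f\, (K(d,d) \lor \neg K(e,e) \lor K(f,f))

\forall d\, \forall e\, \forall f\, (K(d,d) \lor \neg K(e,e) \lor K(f,f))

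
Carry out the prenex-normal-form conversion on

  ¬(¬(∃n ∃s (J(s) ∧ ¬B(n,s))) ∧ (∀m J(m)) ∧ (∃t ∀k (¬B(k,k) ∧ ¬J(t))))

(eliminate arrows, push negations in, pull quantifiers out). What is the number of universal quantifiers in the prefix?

1

Move each ¬ inward, flipping quantifiers it crosses:
  (∃n ∃s (J(s) ∧ ¬B(n,s))) ∨ (∃m ¬J(m)) ∨ (∀t ∃k (B(k,k) ∨ J(t)))
Extract every quantifier outward, since the variables are now distinct and don't occur free across branches:
  ∃n ∃s ∃m ∀t ∃k (J(s) ∧ ¬B(n,s) ∨ ¬J(m) ∨ B(k,k) ∨ J(t))
The prefix is ∃n ∃s ∃m ∀t ∃k: 1 universal, 4 existential.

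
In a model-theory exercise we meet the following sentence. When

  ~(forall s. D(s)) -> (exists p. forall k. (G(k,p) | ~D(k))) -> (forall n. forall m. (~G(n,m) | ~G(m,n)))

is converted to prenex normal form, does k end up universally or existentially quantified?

existential

Rewrite implications/biconditionals: A → B as ¬A ∨ B.
  ~~(forall s. D(s)) | ~(exists p. forall k. (G(k,p) | ~D(k))) | (forall n. forall m. (~G(n,m) | ~G(m,n)))
Move each ¬ inward, flipping quantifiers it crosses:
  (forall s. D(s)) | (forall p. exists k. (~G(k,p) & D(k))) | (forall n. forall m. (~G(n,m) | ~G(m,n)))
Pull the quantifiers to the front (each side's bound variable is not free in the other side):
  forall s. forall p. exists k. forall n. forall m. (D(s) | ~G(k,p) & D(k) | ~G(n,m) | ~G(m,n))
The quantifier forall k sits under an odd number of negations (counting the antecedent side of each →), so it flips to exists k.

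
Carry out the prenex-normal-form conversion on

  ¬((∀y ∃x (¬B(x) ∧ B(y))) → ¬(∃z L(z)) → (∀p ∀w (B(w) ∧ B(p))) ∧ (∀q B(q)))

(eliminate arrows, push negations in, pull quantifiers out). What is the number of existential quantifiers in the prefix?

4

Rewrite implications/biconditionals: A → B as ¬A ∨ B.
  ¬(¬(∀y ∃x (¬B(x) ∧ B(y))) ∨ ¬¬(∃z L(z)) ∨ (∀p ∀w (B(w) ∧ B(p))) ∧ (∀q B(q)))
Drive negations inward (¬∀x A ≡ ∃x ¬A, ¬∃x A ≡ ∀x ¬A, De Morgan for ∧/∨):
  (∀y ∃x (¬B(x) ∧ B(y))) ∧ (∀z ¬L(z)) ∧ ((∃p ∃w (¬B(w) ∨ ¬B(p))) ∨ (∃q ¬B(q)))
All bound variables are already distinct, so no renaming is needed.
Finally move all quantifiers to the prefix:
  ∀y ∃x ∀z ∃p ∃w ∃q (¬B(x) ∧ B(y) ∧ ¬L(z) ∧ (¬B(w) ∨ ¬B(p) ∨ ¬B(q)))
The prefix is ∀y ∃x ∀z ∃p ∃w ∃q: 2 universal, 4 existential.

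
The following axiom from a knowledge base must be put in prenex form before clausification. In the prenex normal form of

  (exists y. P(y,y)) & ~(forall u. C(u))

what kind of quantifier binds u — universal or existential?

existential

Drive negations inward (¬∀x A ≡ ∃x ¬A, ¬∃x A ≡ ∀x ¬A, De Morgan for ∧/∨):
  (exists y. P(y,y)) & (exists u. ~C(u))
Finally move all quantifiers to the prefix:
  exists y. exists u. (P(y,y) & ~C(u))
The quantifier forall u sits under an odd number of negations, so it flips to exists u.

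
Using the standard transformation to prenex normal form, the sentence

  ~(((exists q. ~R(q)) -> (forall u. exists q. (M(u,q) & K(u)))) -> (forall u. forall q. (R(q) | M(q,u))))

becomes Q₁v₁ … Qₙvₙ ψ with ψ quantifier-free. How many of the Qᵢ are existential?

3

Rewrite implications/biconditionals: A → B as ¬A ∨ B.
  ~(~(~(exists q. ~R(q)) | (forall u. exists q. (M(u,q) & K(u)))) | (forall u. forall q. (R(q) | M(q,u))))
Drive negations inward (¬∀x A ≡ ∃x ¬A, ¬∃x A ≡ ∀x ¬A, De Morgan for ∧/∨):
  ((forall q. R(q)) | (forall u. exists q. (M(u,q) & K(u)))) & (exists u. exists q. (~R(q) & ~M(q,u)))
Give each quantifier a distinct variable: q↦z, u↦y, q↦b.
  ((forall q. R(q)) | (forall u. exists z. (M(u,z) & K(u)))) & (exists y. exists b. (~R(b) & ~M(b,y)))
Finally move all quantifiers to the prefix:
  forall q. forall u. exists z. exists y. exists b. ((R(q) | M(u,z) & K(u)) & ~R(b) & ~M(b,y))
The prefix is forall q forall u exists z exists y exists b: 2 universal, 3 existential.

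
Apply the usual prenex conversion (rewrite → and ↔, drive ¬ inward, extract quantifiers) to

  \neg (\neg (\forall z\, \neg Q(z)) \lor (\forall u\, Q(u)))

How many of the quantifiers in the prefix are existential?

1

Move each ¬ inward, flipping quantifiers it crosses:
  (\forall z\, \neg Q(z)) \land (\exists u\, \neg Q(u))
All bound variables are already distinct, so no renaming is needed.
Extract every quantifier outward, since the variables are now distinct and don't occur free across branches:
  \forall z\, \exists u\, (\neg Q(z) \land \neg Q(u))
The prefix is \forall z \exists u: 1 universal, 1 existential.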